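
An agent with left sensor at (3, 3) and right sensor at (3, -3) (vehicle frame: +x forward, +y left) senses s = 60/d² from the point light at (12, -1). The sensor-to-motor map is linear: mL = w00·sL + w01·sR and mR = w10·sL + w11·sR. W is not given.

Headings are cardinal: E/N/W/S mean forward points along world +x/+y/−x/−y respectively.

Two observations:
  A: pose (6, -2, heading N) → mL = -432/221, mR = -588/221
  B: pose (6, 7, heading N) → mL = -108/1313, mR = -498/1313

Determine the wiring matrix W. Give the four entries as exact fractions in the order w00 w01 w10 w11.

1/2 -1/2 -1/2 -1/2

obs A: pose=(6,-2,N) → sL=12/17, sR=60/13, mL=-432/221, mR=-588/221
obs B: pose=(6,7,N) → sL=30/101, sR=6/13, mL=-108/1313, mR=-498/1313
sensor matrix S = [[12/17, 60/13], [30/101, 6/13]]; det S = -23328/22321
solve [mL_A; mL_B] = S·[w00; w01] and [mR_A; mR_B] = S·[w10; w11]:
  w00 = 1/2, w01 = -1/2, w10 = -1/2, w11 = -1/2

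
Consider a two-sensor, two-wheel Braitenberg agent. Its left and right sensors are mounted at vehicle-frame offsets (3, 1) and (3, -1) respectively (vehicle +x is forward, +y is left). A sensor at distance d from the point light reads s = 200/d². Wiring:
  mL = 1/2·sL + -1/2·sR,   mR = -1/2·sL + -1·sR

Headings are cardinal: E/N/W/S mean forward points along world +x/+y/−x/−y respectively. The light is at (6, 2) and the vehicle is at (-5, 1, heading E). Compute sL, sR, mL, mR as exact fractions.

left sensor world pos  = (-2, 2); dL² = 64
right sensor world pos = (-2, 0); dR² = 68
sL = 200/64 = 25/8
sR = 200/68 = 50/17
mL = 1/2·sL + -1/2·sR = 25/272
mR = -1/2·sL + -1·sR = -1225/272

25/8 50/17 25/272 -1225/272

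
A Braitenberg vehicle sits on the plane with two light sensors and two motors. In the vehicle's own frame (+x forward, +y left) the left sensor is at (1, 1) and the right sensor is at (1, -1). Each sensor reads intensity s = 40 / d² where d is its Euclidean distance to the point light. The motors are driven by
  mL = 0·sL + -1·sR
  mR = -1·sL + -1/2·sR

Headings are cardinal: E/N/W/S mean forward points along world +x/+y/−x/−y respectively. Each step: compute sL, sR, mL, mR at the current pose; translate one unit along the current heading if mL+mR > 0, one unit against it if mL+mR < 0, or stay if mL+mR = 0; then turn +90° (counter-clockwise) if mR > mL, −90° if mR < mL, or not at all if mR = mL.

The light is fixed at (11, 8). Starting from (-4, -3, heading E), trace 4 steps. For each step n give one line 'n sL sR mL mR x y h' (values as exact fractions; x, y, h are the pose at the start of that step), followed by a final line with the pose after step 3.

n=0: pose=(-4,-3,E); sL=5/37, sR=2/17; mL=-2/17, mR=-122/629; mL+mR=-196/629 → advance -1; mR−mL=-48/629 → turn -1·90°
n=1: pose=(-5,-3,S); sL=40/369, sR=40/433; mL=-40/433, mR=-24700/159777; mL+mR=-39460/159777 → advance -1; mR−mL=-9940/159777 → turn -1·90°
n=2: pose=(-5,-2,W); sL=4/41, sR=4/37; mL=-4/37, mR=-230/1517; mL+mR=-394/1517 → advance -1; mR−mL=-66/1517 → turn -1·90°
n=3: pose=(-4,-2,N); sL=40/337, sR=40/277; mL=-40/277, mR=-17820/93349; mL+mR=-31300/93349 → advance -1; mR−mL=-4340/93349 → turn -1·90°

0 5/37 2/17 -2/17 -122/629 -4 -3 E
1 40/369 40/433 -40/433 -24700/159777 -5 -3 S
2 4/41 4/37 -4/37 -230/1517 -5 -2 W
3 40/337 40/277 -40/277 -17820/93349 -4 -2 N
final -4 -3 E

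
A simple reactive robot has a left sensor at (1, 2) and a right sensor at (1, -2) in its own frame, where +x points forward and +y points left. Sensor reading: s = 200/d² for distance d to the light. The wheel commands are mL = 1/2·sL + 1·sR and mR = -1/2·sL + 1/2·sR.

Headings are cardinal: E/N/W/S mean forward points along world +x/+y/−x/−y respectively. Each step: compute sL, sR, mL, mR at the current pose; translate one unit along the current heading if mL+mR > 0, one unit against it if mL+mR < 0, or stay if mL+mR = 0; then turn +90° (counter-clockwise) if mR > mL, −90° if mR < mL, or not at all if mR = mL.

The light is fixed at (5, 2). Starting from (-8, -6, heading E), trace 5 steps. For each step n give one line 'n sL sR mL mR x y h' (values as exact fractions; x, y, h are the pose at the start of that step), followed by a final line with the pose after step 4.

0 10/9 50/61 755/549 -80/549 -8 -6 E
1 200/181 200/277 63900/50137 -9600/50137 -7 -6 S
2 20/29 100/109 3990/3161 360/3161 -7 -7 W
3 200/289 40/37 15260/10693 2080/10693 -8 -7 N
4 10/9 50/61 755/549 -80/549 -8 -6 E
final -7 -6 S

n=0: pose=(-8,-6,E); sL=10/9, sR=50/61; mL=755/549, mR=-80/549; mL+mR=75/61 → advance +1; mR−mL=-835/549 → turn -1·90°
n=1: pose=(-7,-6,S); sL=200/181, sR=200/277; mL=63900/50137, mR=-9600/50137; mL+mR=300/277 → advance +1; mR−mL=-73500/50137 → turn -1·90°
n=2: pose=(-7,-7,W); sL=20/29, sR=100/109; mL=3990/3161, mR=360/3161; mL+mR=150/109 → advance +1; mR−mL=-3630/3161 → turn -1·90°
n=3: pose=(-8,-7,N); sL=200/289, sR=40/37; mL=15260/10693, mR=2080/10693; mL+mR=60/37 → advance +1; mR−mL=-13180/10693 → turn -1·90°
n=4: pose=(-8,-6,E); sL=10/9, sR=50/61; mL=755/549, mR=-80/549; mL+mR=75/61 → advance +1; mR−mL=-835/549 → turn -1·90°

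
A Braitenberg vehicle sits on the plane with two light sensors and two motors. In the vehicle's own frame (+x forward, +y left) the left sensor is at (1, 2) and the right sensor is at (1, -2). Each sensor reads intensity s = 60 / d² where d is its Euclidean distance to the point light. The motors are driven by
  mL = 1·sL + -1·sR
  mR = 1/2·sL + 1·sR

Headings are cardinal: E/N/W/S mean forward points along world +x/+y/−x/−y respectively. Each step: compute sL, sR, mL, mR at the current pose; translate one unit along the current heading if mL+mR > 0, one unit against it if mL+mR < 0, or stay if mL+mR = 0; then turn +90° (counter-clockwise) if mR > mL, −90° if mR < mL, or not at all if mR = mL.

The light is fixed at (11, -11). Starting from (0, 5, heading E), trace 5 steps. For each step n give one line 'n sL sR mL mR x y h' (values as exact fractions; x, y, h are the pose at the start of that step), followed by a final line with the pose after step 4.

0 15/106 15/74 -120/1961 2145/7844 0 5 E
1 60/433 60/353 -4800/152849 36570/152849 1 5 N
2 30/173 30/241 2040/41693 8805/41693 1 6 W
3 60/337 12/85 1056/28645 6594/28645 0 6 S
4 15/106 15/74 -120/1961 2145/7844 0 5 E
final 1 5 N

n=0: pose=(0,5,E); sL=15/106, sR=15/74; mL=-120/1961, mR=2145/7844; mL+mR=45/212 → advance +1; mR−mL=2625/7844 → turn +1·90°
n=1: pose=(1,5,N); sL=60/433, sR=60/353; mL=-4800/152849, mR=36570/152849; mL+mR=90/433 → advance +1; mR−mL=41370/152849 → turn +1·90°
n=2: pose=(1,6,W); sL=30/173, sR=30/241; mL=2040/41693, mR=8805/41693; mL+mR=45/173 → advance +1; mR−mL=6765/41693 → turn +1·90°
n=3: pose=(0,6,S); sL=60/337, sR=12/85; mL=1056/28645, mR=6594/28645; mL+mR=90/337 → advance +1; mR−mL=5538/28645 → turn +1·90°
n=4: pose=(0,5,E); sL=15/106, sR=15/74; mL=-120/1961, mR=2145/7844; mL+mR=45/212 → advance +1; mR−mL=2625/7844 → turn +1·90°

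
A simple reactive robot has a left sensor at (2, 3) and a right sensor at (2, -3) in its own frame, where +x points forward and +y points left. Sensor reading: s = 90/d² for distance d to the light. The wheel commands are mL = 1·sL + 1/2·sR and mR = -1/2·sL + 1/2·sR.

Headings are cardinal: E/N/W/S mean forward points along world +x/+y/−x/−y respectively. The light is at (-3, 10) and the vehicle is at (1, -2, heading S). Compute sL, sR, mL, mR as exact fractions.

18/49 90/197 5751/9653 432/9653

left sensor world pos  = (4, -4); dL² = 245
right sensor world pos = (-2, -4); dR² = 197
sL = 90/245 = 18/49
sR = 90/197 = 90/197
mL = 1·sL + 1/2·sR = 5751/9653
mR = -1/2·sL + 1/2·sR = 432/9653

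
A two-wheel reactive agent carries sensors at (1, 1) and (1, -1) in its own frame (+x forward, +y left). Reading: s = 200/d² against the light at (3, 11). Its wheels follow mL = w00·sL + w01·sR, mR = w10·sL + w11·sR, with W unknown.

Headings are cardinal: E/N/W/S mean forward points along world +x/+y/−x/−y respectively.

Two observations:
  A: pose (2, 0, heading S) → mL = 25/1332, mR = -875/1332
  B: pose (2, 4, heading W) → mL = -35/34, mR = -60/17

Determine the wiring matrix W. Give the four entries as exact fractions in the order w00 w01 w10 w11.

1/2 -1/2 1/2 -1

obs A: pose=(2,0,S) → sL=25/18, sR=50/37, mL=25/1332, mR=-875/1332
obs B: pose=(2,4,W) → sL=50/17, sR=5, mL=-35/34, mR=-60/17
sensor matrix S = [[25/18, 50/37], [50/17, 5]]; det S = 33625/11322
solve [mL_A; mL_B] = S·[w00; w01] and [mR_A; mR_B] = S·[w10; w11]:
  w00 = 1/2, w01 = -1/2, w10 = 1/2, w11 = -1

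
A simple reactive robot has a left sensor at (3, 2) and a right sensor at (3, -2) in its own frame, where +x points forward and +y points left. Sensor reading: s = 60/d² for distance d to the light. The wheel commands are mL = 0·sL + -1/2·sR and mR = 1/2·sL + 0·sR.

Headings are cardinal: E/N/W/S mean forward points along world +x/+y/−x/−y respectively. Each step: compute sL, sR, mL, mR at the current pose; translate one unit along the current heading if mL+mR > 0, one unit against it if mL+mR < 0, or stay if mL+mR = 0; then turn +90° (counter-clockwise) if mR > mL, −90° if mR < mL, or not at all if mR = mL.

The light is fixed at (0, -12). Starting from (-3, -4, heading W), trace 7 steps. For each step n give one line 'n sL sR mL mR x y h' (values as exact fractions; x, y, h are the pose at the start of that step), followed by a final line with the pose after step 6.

n=0: pose=(-3,-4,W); sL=5/6, sR=15/34; mL=-15/68, mR=5/12; mL+mR=10/51 → advance +1; mR−mL=65/102 → turn +1·90°
n=1: pose=(-4,-4,S); sL=60/29, sR=60/61; mL=-30/61, mR=30/29; mL+mR=960/1769 → advance +1; mR−mL=2700/1769 → turn +1·90°
n=2: pose=(-4,-5,E); sL=30/41, sR=30/13; mL=-15/13, mR=15/41; mL+mR=-420/533 → advance -1; mR−mL=810/533 → turn +1·90°
n=3: pose=(-5,-5,N); sL=60/149, sR=60/109; mL=-30/109, mR=30/149; mL+mR=-1200/16241 → advance -1; mR−mL=7740/16241 → turn +1·90°
n=4: pose=(-5,-6,W); sL=3/4, sR=15/32; mL=-15/64, mR=3/8; mL+mR=9/64 → advance +1; mR−mL=39/64 → turn +1·90°
n=5: pose=(-6,-6,S); sL=12/5, sR=60/73; mL=-30/73, mR=6/5; mL+mR=288/365 → advance +1; mR−mL=588/365 → turn +1·90°
n=6: pose=(-6,-7,E); sL=30/29, sR=10/3; mL=-5/3, mR=15/29; mL+mR=-100/87 → advance -1; mR−mL=190/87 → turn +1·90°

0 5/6 15/34 -15/68 5/12 -3 -4 W
1 60/29 60/61 -30/61 30/29 -4 -4 S
2 30/41 30/13 -15/13 15/41 -4 -5 E
3 60/149 60/109 -30/109 30/149 -5 -5 N
4 3/4 15/32 -15/64 3/8 -5 -6 W
5 12/5 60/73 -30/73 6/5 -6 -6 S
6 30/29 10/3 -5/3 15/29 -6 -7 E
final -7 -7 N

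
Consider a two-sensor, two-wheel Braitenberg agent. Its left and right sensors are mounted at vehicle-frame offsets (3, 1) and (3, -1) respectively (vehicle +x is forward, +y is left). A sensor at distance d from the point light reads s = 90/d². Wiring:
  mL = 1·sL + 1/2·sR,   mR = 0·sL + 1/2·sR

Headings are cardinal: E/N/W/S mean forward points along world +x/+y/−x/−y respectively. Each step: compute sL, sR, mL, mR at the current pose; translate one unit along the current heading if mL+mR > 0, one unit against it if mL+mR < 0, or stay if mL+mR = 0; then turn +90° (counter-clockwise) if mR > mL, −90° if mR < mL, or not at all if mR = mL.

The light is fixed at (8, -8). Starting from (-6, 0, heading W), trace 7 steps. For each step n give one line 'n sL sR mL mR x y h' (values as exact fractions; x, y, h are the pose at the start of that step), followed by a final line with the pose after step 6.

n=0: pose=(-6,0,W); sL=45/169, sR=9/37; mL=4851/12506, mR=9/74; mL+mR=3186/6253 → advance +1; mR−mL=-45/169 → turn -1·90°
n=1: pose=(-7,0,N); sL=90/377, sR=90/317; mL=45495/119509, mR=45/317; mL+mR=62460/119509 → advance +1; mR−mL=-90/377 → turn -1·90°
n=2: pose=(-7,1,E); sL=45/122, sR=45/104; mL=7425/12688, mR=45/208; mL+mR=5085/6344 → advance +1; mR−mL=-45/122 → turn -1·90°
n=3: pose=(-6,1,S); sL=18/41, sR=10/29; mL=727/1189, mR=5/29; mL+mR=932/1189 → advance +1; mR−mL=-18/41 → turn -1·90°
n=4: pose=(-6,0,W); sL=45/169, sR=9/37; mL=4851/12506, mR=9/74; mL+mR=3186/6253 → advance +1; mR−mL=-45/169 → turn -1·90°
n=5: pose=(-7,0,N); sL=90/377, sR=90/317; mL=45495/119509, mR=45/317; mL+mR=62460/119509 → advance +1; mR−mL=-90/377 → turn -1·90°
n=6: pose=(-7,1,E); sL=45/122, sR=45/104; mL=7425/12688, mR=45/208; mL+mR=5085/6344 → advance +1; mR−mL=-45/122 → turn -1·90°

0 45/169 9/37 4851/12506 9/74 -6 0 W
1 90/377 90/317 45495/119509 45/317 -7 0 N
2 45/122 45/104 7425/12688 45/208 -7 1 E
3 18/41 10/29 727/1189 5/29 -6 1 S
4 45/169 9/37 4851/12506 9/74 -6 0 W
5 90/377 90/317 45495/119509 45/317 -7 0 N
6 45/122 45/104 7425/12688 45/208 -7 1 E
final -6 1 S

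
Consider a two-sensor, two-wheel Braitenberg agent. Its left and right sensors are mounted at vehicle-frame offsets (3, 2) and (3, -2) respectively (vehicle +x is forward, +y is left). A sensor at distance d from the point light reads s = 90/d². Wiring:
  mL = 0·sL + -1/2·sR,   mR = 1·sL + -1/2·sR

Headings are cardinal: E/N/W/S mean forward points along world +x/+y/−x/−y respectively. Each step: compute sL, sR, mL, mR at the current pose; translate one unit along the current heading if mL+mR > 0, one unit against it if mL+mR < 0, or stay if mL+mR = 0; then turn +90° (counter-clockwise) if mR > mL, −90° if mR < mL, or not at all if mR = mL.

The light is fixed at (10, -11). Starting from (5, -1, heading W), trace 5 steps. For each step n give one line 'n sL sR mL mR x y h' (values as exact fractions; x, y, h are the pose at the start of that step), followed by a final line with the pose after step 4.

0 45/64 45/104 -45/208 405/832 5 -1 W
1 18/13 90/113 -45/113 1449/1469 4 -1 S
2 9/13 45/29 -45/58 -63/754 4 -2 E
3 2/5 90/169 -45/169 113/845 3 -2 N
4 45/68 9/20 -9/40 297/680 3 -3 W
final 2 -3 S

n=0: pose=(5,-1,W); sL=45/64, sR=45/104; mL=-45/208, mR=405/832; mL+mR=225/832 → advance +1; mR−mL=45/64 → turn +1·90°
n=1: pose=(4,-1,S); sL=18/13, sR=90/113; mL=-45/113, mR=1449/1469; mL+mR=864/1469 → advance +1; mR−mL=18/13 → turn +1·90°
n=2: pose=(4,-2,E); sL=9/13, sR=45/29; mL=-45/58, mR=-63/754; mL+mR=-324/377 → advance -1; mR−mL=9/13 → turn +1·90°
n=3: pose=(3,-2,N); sL=2/5, sR=90/169; mL=-45/169, mR=113/845; mL+mR=-112/845 → advance -1; mR−mL=2/5 → turn +1·90°
n=4: pose=(3,-3,W); sL=45/68, sR=9/20; mL=-9/40, mR=297/680; mL+mR=18/85 → advance +1; mR−mL=45/68 → turn +1·90°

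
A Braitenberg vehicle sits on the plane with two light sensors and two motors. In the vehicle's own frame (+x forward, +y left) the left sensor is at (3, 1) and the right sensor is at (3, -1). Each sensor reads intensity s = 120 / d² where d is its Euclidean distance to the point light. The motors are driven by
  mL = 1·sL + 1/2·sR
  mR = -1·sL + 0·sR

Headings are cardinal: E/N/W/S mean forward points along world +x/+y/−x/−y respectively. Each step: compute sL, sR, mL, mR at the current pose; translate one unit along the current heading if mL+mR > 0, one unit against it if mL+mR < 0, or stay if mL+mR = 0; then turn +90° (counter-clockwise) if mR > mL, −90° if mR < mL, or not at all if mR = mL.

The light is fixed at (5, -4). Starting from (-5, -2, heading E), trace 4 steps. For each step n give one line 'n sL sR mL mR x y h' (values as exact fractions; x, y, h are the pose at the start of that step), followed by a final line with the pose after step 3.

0 60/29 12/5 474/145 -60/29 -5 -2 E
1 24/13 120/101 3204/1313 -24/13 -4 -2 S
2 5/6 30/37 275/222 -5/6 -4 -3 W
3 120/137 120/97 19860/13289 -120/137 -5 -3 N
final -5 -2 E

n=0: pose=(-5,-2,E); sL=60/29, sR=12/5; mL=474/145, mR=-60/29; mL+mR=6/5 → advance +1; mR−mL=-774/145 → turn -1·90°
n=1: pose=(-4,-2,S); sL=24/13, sR=120/101; mL=3204/1313, mR=-24/13; mL+mR=60/101 → advance +1; mR−mL=-5628/1313 → turn -1·90°
n=2: pose=(-4,-3,W); sL=5/6, sR=30/37; mL=275/222, mR=-5/6; mL+mR=15/37 → advance +1; mR−mL=-230/111 → turn -1·90°
n=3: pose=(-5,-3,N); sL=120/137, sR=120/97; mL=19860/13289, mR=-120/137; mL+mR=60/97 → advance +1; mR−mL=-31500/13289 → turn -1·90°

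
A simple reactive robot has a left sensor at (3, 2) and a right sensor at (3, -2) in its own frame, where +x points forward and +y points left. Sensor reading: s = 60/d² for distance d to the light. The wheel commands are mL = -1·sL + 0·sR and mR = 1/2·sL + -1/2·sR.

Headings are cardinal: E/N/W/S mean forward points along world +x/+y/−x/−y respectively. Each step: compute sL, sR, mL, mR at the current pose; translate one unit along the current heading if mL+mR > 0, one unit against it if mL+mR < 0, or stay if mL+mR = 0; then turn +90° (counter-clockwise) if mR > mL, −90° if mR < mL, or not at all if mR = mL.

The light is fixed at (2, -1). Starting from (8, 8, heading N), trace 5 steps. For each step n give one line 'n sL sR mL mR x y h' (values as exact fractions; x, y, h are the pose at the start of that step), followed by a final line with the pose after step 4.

0 3/8 15/52 -3/8 9/208 8 8 N
1 4/3 60/109 -4/3 128/327 8 7 W
2 30/53 6/5 -30/53 -84/265 9 7 S
3 60/221 60/149 -60/221 -2160/32929 9 8 E
4 3/8 15/52 -3/8 9/208 8 8 N
final 8 7 W

n=0: pose=(8,8,N); sL=3/8, sR=15/52; mL=-3/8, mR=9/208; mL+mR=-69/208 → advance -1; mR−mL=87/208 → turn +1·90°
n=1: pose=(8,7,W); sL=4/3, sR=60/109; mL=-4/3, mR=128/327; mL+mR=-308/327 → advance -1; mR−mL=188/109 → turn +1·90°
n=2: pose=(9,7,S); sL=30/53, sR=6/5; mL=-30/53, mR=-84/265; mL+mR=-234/265 → advance -1; mR−mL=66/265 → turn +1·90°
n=3: pose=(9,8,E); sL=60/221, sR=60/149; mL=-60/221, mR=-2160/32929; mL+mR=-11100/32929 → advance -1; mR−mL=6780/32929 → turn +1·90°
n=4: pose=(8,8,N); sL=3/8, sR=15/52; mL=-3/8, mR=9/208; mL+mR=-69/208 → advance -1; mR−mL=87/208 → turn +1·90°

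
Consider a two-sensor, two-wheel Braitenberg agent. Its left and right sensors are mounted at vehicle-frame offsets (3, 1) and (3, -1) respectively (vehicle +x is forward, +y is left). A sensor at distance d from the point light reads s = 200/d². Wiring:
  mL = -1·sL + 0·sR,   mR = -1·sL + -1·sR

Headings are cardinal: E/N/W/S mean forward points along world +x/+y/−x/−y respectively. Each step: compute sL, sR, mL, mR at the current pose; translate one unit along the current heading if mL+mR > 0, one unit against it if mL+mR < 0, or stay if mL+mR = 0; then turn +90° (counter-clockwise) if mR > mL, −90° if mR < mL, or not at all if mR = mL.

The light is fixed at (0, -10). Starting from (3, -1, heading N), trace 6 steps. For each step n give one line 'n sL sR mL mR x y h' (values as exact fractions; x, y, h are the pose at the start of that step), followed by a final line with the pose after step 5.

0 50/37 5/4 -50/37 -385/148 3 -1 N
1 200/117 40/17 -200/117 -8080/1989 3 -2 E
2 100/17 100/13 -100/17 -3000/221 2 -2 S
3 40/13 200/101 -40/13 -6640/1313 2 -1 W
4 50/37 5/4 -50/37 -385/148 3 -1 N
5 200/117 40/17 -200/117 -8080/1989 3 -2 E
final 2 -2 S

n=0: pose=(3,-1,N); sL=50/37, sR=5/4; mL=-50/37, mR=-385/148; mL+mR=-585/148 → advance -1; mR−mL=-5/4 → turn -1·90°
n=1: pose=(3,-2,E); sL=200/117, sR=40/17; mL=-200/117, mR=-8080/1989; mL+mR=-11480/1989 → advance -1; mR−mL=-40/17 → turn -1·90°
n=2: pose=(2,-2,S); sL=100/17, sR=100/13; mL=-100/17, mR=-3000/221; mL+mR=-4300/221 → advance -1; mR−mL=-100/13 → turn -1·90°
n=3: pose=(2,-1,W); sL=40/13, sR=200/101; mL=-40/13, mR=-6640/1313; mL+mR=-10680/1313 → advance -1; mR−mL=-200/101 → turn -1·90°
n=4: pose=(3,-1,N); sL=50/37, sR=5/4; mL=-50/37, mR=-385/148; mL+mR=-585/148 → advance -1; mR−mL=-5/4 → turn -1·90°
n=5: pose=(3,-2,E); sL=200/117, sR=40/17; mL=-200/117, mR=-8080/1989; mL+mR=-11480/1989 → advance -1; mR−mL=-40/17 → turn -1·90°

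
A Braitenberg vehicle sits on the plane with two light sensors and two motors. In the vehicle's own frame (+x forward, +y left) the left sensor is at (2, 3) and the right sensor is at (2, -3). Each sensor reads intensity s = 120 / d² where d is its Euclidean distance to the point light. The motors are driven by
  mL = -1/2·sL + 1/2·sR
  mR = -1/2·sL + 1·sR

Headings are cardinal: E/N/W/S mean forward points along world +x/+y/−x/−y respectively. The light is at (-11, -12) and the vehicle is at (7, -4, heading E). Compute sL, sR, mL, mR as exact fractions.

left sensor world pos  = (9, -1); dL² = 521
right sensor world pos = (9, -7); dR² = 425
sL = 120/521 = 120/521
sR = 120/425 = 24/85
mL = -1/2·sL + 1/2·sR = 1152/44285
mR = -1/2·sL + 1·sR = 7404/44285

120/521 24/85 1152/44285 7404/44285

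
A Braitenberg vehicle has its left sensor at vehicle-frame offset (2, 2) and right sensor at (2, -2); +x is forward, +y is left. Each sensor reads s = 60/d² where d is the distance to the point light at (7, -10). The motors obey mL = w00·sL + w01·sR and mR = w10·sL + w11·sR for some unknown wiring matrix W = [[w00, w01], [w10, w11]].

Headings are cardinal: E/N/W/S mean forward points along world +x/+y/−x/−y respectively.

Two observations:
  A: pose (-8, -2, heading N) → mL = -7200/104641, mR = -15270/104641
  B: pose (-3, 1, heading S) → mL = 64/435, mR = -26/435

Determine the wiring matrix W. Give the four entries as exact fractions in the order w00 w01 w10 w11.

1 -1 1/2 -1

obs A: pose=(-8,-2,N) → sL=60/389, sR=60/269, mL=-7200/104641, mR=-15270/104641
obs B: pose=(-3,1,S) → sL=12/29, sR=4/15, mL=64/435, mR=-26/435
sensor matrix S = [[60/389, 60/269], [12/29, 4/15]]; det S = -155264/3034589
solve [mL_A; mL_B] = S·[w00; w01] and [mR_A; mR_B] = S·[w10; w11]:
  w00 = 1, w01 = -1, w10 = 1/2, w11 = -1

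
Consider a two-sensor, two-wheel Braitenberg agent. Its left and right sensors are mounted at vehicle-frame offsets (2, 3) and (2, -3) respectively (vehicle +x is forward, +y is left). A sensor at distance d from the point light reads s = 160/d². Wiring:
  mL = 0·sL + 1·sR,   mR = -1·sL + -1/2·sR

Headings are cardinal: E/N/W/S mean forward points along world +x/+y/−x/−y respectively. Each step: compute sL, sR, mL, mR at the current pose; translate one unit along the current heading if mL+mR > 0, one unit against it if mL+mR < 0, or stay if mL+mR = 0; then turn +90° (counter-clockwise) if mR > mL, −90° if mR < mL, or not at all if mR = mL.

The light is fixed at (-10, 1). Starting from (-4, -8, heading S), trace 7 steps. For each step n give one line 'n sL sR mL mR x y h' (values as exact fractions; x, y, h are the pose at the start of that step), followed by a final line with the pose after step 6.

n=0: pose=(-4,-8,S); sL=80/101, sR=16/13; mL=16/13, mR=-1848/1313; mL+mR=-232/1313 → advance -1; mR−mL=-3464/1313 → turn -1·90°
n=1: pose=(-4,-7,W); sL=160/137, sR=160/41; mL=160/41, mR=-17520/5617; mL+mR=4400/5617 → advance +1; mR−mL=-39440/5617 → turn -1·90°
n=2: pose=(-5,-7,N); sL=4, sR=8/5; mL=8/5, mR=-24/5; mL+mR=-16/5 → advance -1; mR−mL=-32/5 → turn -1·90°
n=3: pose=(-5,-8,E); sL=32/17, sR=160/193; mL=160/193, mR=-7536/3281; mL+mR=-4816/3281 → advance -1; mR−mL=-10256/3281 → turn -1·90°
n=4: pose=(-6,-8,S); sL=16/17, sR=80/61; mL=80/61, mR=-1656/1037; mL+mR=-296/1037 → advance -1; mR−mL=-3016/1037 → turn -1·90°
n=5: pose=(-6,-7,W); sL=32/25, sR=160/29; mL=160/29, mR=-2928/725; mL+mR=1072/725 → advance +1; mR−mL=-6928/725 → turn -1·90°
n=6: pose=(-7,-7,N); sL=40/9, sR=20/9; mL=20/9, mR=-50/9; mL+mR=-10/3 → advance -1; mR−mL=-70/9 → turn -1·90°

0 80/101 16/13 16/13 -1848/1313 -4 -8 S
1 160/137 160/41 160/41 -17520/5617 -4 -7 W
2 4 8/5 8/5 -24/5 -5 -7 N
3 32/17 160/193 160/193 -7536/3281 -5 -8 E
4 16/17 80/61 80/61 -1656/1037 -6 -8 S
5 32/25 160/29 160/29 -2928/725 -6 -7 W
6 40/9 20/9 20/9 -50/9 -7 -7 N
final -7 -8 E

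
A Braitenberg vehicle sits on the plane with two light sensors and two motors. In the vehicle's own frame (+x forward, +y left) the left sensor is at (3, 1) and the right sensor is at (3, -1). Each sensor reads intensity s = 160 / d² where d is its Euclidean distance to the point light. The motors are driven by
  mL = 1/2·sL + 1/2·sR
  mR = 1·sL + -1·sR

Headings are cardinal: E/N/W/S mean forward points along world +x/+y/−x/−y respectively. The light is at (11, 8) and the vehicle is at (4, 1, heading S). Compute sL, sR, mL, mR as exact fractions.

20/17 40/41 750/697 140/697

left sensor world pos  = (5, -2); dL² = 136
right sensor world pos = (3, -2); dR² = 164
sL = 160/136 = 20/17
sR = 160/164 = 40/41
mL = 1/2·sL + 1/2·sR = 750/697
mR = 1·sL + -1·sR = 140/697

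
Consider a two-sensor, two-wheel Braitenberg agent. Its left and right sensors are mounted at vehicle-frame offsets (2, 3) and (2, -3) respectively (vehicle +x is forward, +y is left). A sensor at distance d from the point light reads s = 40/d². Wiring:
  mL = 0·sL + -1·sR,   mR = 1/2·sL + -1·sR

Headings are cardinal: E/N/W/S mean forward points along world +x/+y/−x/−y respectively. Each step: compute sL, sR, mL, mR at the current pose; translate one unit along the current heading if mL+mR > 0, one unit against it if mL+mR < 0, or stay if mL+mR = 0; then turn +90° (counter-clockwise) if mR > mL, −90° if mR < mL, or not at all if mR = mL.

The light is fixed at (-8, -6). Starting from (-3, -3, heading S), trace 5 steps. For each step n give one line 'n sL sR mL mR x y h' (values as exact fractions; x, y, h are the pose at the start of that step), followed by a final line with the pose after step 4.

n=0: pose=(-3,-3,S); sL=8/13, sR=8; mL=-8, mR=-100/13; mL+mR=-204/13 → advance -1; mR−mL=4/13 → turn +1·90°
n=1: pose=(-3,-2,E); sL=20/49, sR=4/5; mL=-4/5, mR=-146/245; mL+mR=-342/245 → advance -1; mR−mL=10/49 → turn +1·90°
n=2: pose=(-4,-2,N); sL=40/37, sR=8/17; mL=-8/17, mR=44/629; mL+mR=-252/629 → advance -1; mR−mL=20/37 → turn +1·90°
n=3: pose=(-4,-3,W); sL=10, sR=1; mL=-1, mR=4; mL+mR=3 → advance +1; mR−mL=5 → turn +1·90°
n=4: pose=(-5,-3,S); sL=40/37, sR=40; mL=-40, mR=-1460/37; mL+mR=-2940/37 → advance -1; mR−mL=20/37 → turn +1·90°

0 8/13 8 -8 -100/13 -3 -3 S
1 20/49 4/5 -4/5 -146/245 -3 -2 E
2 40/37 8/17 -8/17 44/629 -4 -2 N
3 10 1 -1 4 -4 -3 W
4 40/37 40 -40 -1460/37 -5 -3 S
final -5 -2 E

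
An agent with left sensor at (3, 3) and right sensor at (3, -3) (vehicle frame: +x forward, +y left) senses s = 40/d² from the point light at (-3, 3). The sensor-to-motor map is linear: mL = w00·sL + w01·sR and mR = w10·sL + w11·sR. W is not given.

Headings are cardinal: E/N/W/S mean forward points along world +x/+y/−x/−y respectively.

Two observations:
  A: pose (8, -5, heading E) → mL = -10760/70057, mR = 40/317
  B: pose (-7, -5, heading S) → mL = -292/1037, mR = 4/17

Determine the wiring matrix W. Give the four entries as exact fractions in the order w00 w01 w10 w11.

-1/2 -1/2 0 1

obs A: pose=(8,-5,E) → sL=40/221, sR=40/317, mL=-10760/70057, mR=40/317
obs B: pose=(-7,-5,S) → sL=20/61, sR=4/17, mL=-292/1037, mR=4/17
sensor matrix S = [[40/221, 40/317], [20/61, 4/17]]; det S = 88320/72649109
solve [mL_A; mL_B] = S·[w00; w01] and [mR_A; mR_B] = S·[w10; w11]:
  w00 = -1/2, w01 = -1/2, w10 = 0, w11 = 1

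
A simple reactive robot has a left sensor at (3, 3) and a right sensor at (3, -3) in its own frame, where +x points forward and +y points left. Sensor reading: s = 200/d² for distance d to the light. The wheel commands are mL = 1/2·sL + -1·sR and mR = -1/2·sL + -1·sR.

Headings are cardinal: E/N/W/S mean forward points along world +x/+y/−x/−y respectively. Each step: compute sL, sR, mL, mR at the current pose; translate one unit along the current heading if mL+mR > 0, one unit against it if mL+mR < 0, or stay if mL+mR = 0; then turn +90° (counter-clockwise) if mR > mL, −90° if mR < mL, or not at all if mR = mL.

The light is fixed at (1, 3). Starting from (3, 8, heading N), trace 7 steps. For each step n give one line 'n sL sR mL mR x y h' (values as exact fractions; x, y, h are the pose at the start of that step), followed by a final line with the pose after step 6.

0 40/13 200/89 -820/1157 -4380/1157 3 8 N
1 100/37 100/13 -3050/481 -4350/481 3 7 E
2 200/17 40 -580/17 -780/17 2 7 S
3 25 50/17 325/34 -525/34 2 8 W
4 40/13 200/89 -820/1157 -4380/1157 3 8 N
5 100/37 100/13 -3050/481 -4350/481 3 7 E
6 200/17 40 -580/17 -780/17 2 7 S
final 2 8 W

n=0: pose=(3,8,N); sL=40/13, sR=200/89; mL=-820/1157, mR=-4380/1157; mL+mR=-400/89 → advance -1; mR−mL=-40/13 → turn -1·90°
n=1: pose=(3,7,E); sL=100/37, sR=100/13; mL=-3050/481, mR=-4350/481; mL+mR=-200/13 → advance -1; mR−mL=-100/37 → turn -1·90°
n=2: pose=(2,7,S); sL=200/17, sR=40; mL=-580/17, mR=-780/17; mL+mR=-80 → advance -1; mR−mL=-200/17 → turn -1·90°
n=3: pose=(2,8,W); sL=25, sR=50/17; mL=325/34, mR=-525/34; mL+mR=-100/17 → advance -1; mR−mL=-25 → turn -1·90°
n=4: pose=(3,8,N); sL=40/13, sR=200/89; mL=-820/1157, mR=-4380/1157; mL+mR=-400/89 → advance -1; mR−mL=-40/13 → turn -1·90°
n=5: pose=(3,7,E); sL=100/37, sR=100/13; mL=-3050/481, mR=-4350/481; mL+mR=-200/13 → advance -1; mR−mL=-100/37 → turn -1·90°
n=6: pose=(2,7,S); sL=200/17, sR=40; mL=-580/17, mR=-780/17; mL+mR=-80 → advance -1; mR−mL=-200/17 → turn -1·90°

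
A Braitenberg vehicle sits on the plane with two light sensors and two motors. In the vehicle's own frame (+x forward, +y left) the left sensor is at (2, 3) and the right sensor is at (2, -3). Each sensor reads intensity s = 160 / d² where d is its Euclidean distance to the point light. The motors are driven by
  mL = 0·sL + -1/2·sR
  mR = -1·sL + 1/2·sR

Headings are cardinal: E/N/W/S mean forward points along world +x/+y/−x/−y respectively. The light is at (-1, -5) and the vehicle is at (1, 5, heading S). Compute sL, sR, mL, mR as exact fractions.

left sensor world pos  = (4, 3); dL² = 89
right sensor world pos = (-2, 3); dR² = 65
sL = 160/89 = 160/89
sR = 160/65 = 32/13
mL = 0·sL + -1/2·sR = -16/13
mR = -1·sL + 1/2·sR = -656/1157

160/89 32/13 -16/13 -656/1157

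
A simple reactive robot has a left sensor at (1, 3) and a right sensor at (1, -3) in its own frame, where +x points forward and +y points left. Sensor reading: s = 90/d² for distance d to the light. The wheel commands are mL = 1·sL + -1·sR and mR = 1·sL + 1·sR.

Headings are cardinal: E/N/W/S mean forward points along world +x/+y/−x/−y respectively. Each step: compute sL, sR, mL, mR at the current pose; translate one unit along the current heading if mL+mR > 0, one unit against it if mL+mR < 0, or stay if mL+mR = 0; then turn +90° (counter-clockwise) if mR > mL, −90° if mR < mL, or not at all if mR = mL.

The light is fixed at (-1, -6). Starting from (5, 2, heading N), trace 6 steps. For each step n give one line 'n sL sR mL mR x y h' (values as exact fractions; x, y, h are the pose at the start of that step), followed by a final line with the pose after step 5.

n=0: pose=(5,2,N); sL=1, sR=5/9; mL=4/9, mR=14/9; mL+mR=2 → advance +1; mR−mL=10/9 → turn +1·90°
n=1: pose=(5,3,W); sL=90/61, sR=90/169; mL=9720/10309, mR=20700/10309; mL+mR=180/61 → advance +1; mR−mL=180/169 → turn +1·90°
n=2: pose=(4,3,S); sL=45/64, sR=45/34; mL=-675/1088, mR=2205/1088; mL+mR=45/32 → advance +1; mR−mL=45/17 → turn +1·90°
n=3: pose=(4,2,E); sL=90/157, sR=90/61; mL=-8640/9577, mR=19620/9577; mL+mR=180/157 → advance +1; mR−mL=180/61 → turn +1·90°
n=4: pose=(5,2,N); sL=1, sR=5/9; mL=4/9, mR=14/9; mL+mR=2 → advance +1; mR−mL=10/9 → turn +1·90°
n=5: pose=(5,3,W); sL=90/61, sR=90/169; mL=9720/10309, mR=20700/10309; mL+mR=180/61 → advance +1; mR−mL=180/169 → turn +1·90°

0 1 5/9 4/9 14/9 5 2 N
1 90/61 90/169 9720/10309 20700/10309 5 3 W
2 45/64 45/34 -675/1088 2205/1088 4 3 S
3 90/157 90/61 -8640/9577 19620/9577 4 2 E
4 1 5/9 4/9 14/9 5 2 N
5 90/61 90/169 9720/10309 20700/10309 5 3 W
final 4 3 S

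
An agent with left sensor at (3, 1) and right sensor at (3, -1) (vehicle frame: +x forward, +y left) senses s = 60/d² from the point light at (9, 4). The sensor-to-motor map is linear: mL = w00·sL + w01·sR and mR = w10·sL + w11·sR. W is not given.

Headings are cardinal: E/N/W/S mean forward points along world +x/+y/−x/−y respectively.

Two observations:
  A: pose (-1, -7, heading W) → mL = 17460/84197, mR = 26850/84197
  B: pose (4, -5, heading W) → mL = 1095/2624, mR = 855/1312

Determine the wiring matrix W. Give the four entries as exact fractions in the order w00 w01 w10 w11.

obs A: pose=(-1,-7,W) → sL=60/313, sR=60/269, mL=17460/84197, mR=26850/84197
obs B: pose=(4,-5,W) → sL=15/41, sR=15/32, mL=1095/2624, mR=855/1312
sensor matrix S = [[60/313, 60/269], [15/41, 15/32]]; det S = 227925/27616616
solve [mL_A; mL_B] = S·[w00; w01] and [mR_A; mR_B] = S·[w10; w11]:
  w00 = 1/2, w01 = 1/2, w10 = 1/2, w11 = 1

1/2 1/2 1/2 1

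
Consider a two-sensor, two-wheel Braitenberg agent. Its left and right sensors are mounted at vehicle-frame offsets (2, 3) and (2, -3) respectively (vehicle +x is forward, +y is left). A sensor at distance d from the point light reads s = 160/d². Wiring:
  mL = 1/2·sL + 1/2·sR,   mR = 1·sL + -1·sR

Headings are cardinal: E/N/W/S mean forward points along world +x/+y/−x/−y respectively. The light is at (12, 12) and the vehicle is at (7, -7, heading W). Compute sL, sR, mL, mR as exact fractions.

160/533 32/61 13408/32513 -7296/32513

left sensor world pos  = (5, -10); dL² = 533
right sensor world pos = (5, -4); dR² = 305
sL = 160/533 = 160/533
sR = 160/305 = 32/61
mL = 1/2·sL + 1/2·sR = 13408/32513
mR = 1·sL + -1·sR = -7296/32513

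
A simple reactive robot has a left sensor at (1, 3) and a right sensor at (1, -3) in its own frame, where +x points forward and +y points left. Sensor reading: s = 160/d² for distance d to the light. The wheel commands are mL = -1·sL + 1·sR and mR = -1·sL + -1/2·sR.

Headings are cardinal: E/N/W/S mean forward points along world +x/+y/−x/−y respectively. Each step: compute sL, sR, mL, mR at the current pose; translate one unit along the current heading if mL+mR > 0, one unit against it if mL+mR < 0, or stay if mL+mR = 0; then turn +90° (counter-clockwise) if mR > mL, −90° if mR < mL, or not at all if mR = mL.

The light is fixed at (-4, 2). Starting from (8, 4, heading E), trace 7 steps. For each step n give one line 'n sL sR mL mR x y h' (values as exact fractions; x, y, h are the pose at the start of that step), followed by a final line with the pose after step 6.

n=0: pose=(8,4,E); sL=80/97, sR=16/17; mL=192/1649, mR=-2136/1649; mL+mR=-1944/1649 → advance -1; mR−mL=-24/17 → turn -1·90°
n=1: pose=(7,4,S); sL=160/197, sR=32/13; mL=4224/2561, mR=-5232/2561; mL+mR=-1008/2561 → advance -1; mR−mL=-48/13 → turn -1·90°
n=2: pose=(7,5,W); sL=8/5, sR=20/17; mL=-36/85, mR=-186/85; mL+mR=-222/85 → advance -1; mR−mL=-30/17 → turn -1·90°
n=3: pose=(8,5,N); sL=160/97, sR=160/241; mL=-23040/23377, mR=-46320/23377; mL+mR=-69360/23377 → advance -1; mR−mL=-240/241 → turn -1·90°
n=4: pose=(8,4,E); sL=80/97, sR=16/17; mL=192/1649, mR=-2136/1649; mL+mR=-1944/1649 → advance -1; mR−mL=-24/17 → turn -1·90°
n=5: pose=(7,4,S); sL=160/197, sR=32/13; mL=4224/2561, mR=-5232/2561; mL+mR=-1008/2561 → advance -1; mR−mL=-48/13 → turn -1·90°
n=6: pose=(7,5,W); sL=8/5, sR=20/17; mL=-36/85, mR=-186/85; mL+mR=-222/85 → advance -1; mR−mL=-30/17 → turn -1·90°

0 80/97 16/17 192/1649 -2136/1649 8 4 E
1 160/197 32/13 4224/2561 -5232/2561 7 4 S
2 8/5 20/17 -36/85 -186/85 7 5 W
3 160/97 160/241 -23040/23377 -46320/23377 8 5 N
4 80/97 16/17 192/1649 -2136/1649 8 4 E
5 160/197 32/13 4224/2561 -5232/2561 7 4 S
6 8/5 20/17 -36/85 -186/85 7 5 W
final 8 5 N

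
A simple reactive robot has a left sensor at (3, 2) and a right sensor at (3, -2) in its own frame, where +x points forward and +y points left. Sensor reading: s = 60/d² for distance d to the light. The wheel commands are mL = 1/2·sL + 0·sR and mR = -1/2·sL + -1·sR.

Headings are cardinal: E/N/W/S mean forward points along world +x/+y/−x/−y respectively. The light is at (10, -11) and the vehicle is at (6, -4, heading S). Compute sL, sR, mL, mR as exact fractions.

left sensor world pos  = (8, -7); dL² = 20
right sensor world pos = (4, -7); dR² = 52
sL = 60/20 = 3
sR = 60/52 = 15/13
mL = 1/2·sL + 0·sR = 3/2
mR = -1/2·sL + -1·sR = -69/26

3 15/13 3/2 -69/26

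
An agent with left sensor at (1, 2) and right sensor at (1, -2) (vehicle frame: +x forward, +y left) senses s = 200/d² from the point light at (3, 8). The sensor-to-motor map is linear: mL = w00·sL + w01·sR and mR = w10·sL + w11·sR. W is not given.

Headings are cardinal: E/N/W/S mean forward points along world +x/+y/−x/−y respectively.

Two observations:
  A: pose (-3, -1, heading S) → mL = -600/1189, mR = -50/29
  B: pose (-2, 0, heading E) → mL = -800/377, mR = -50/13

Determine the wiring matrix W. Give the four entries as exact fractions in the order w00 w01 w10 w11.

obs A: pose=(-3,-1,S) → sL=50/29, sR=50/41, mL=-600/1189, mR=-50/29
obs B: pose=(-2,0,E) → sL=50/13, sR=50/29, mL=-800/377, mR=-50/13
sensor matrix S = [[50/29, 50/41], [50/13, 50/29]]; det S = -770000/448253
solve [mL_A; mL_B] = S·[w00; w01] and [mR_A; mR_B] = S·[w10; w11]:
  w00 = -1, w01 = 1, w10 = -1, w11 = 0

-1 1 -1 0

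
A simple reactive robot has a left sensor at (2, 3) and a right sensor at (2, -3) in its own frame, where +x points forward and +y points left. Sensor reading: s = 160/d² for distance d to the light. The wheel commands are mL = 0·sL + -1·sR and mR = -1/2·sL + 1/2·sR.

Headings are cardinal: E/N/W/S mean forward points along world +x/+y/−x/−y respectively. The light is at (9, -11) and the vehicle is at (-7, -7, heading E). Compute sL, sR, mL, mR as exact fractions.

left sensor world pos  = (-5, -4); dL² = 245
right sensor world pos = (-5, -10); dR² = 197
sL = 160/245 = 32/49
sR = 160/197 = 160/197
mL = 0·sL + -1·sR = -160/197
mR = -1/2·sL + 1/2·sR = 768/9653

32/49 160/197 -160/197 768/9653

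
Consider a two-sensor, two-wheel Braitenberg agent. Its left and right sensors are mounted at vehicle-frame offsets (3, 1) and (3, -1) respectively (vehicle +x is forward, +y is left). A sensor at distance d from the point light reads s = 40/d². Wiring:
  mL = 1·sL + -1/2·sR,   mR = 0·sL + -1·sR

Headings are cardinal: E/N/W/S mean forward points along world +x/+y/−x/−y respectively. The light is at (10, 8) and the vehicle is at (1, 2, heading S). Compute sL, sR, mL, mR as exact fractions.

8/29 40/181 868/5249 -40/181

left sensor world pos  = (2, -1); dL² = 145
right sensor world pos = (0, -1); dR² = 181
sL = 40/145 = 8/29
sR = 40/181 = 40/181
mL = 1·sL + -1/2·sR = 868/5249
mR = 0·sL + -1·sR = -40/181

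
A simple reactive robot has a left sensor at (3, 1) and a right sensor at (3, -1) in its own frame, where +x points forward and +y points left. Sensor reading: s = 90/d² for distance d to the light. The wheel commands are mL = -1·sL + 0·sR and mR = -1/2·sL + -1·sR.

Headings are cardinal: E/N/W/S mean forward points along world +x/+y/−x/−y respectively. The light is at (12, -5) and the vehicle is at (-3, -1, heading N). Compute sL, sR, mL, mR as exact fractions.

left sensor world pos  = (-4, 2); dL² = 305
right sensor world pos = (-2, 2); dR² = 245
sL = 90/305 = 18/61
sR = 90/245 = 18/49
mL = -1·sL + 0·sR = -18/61
mR = -1/2·sL + -1·sR = -1539/2989

18/61 18/49 -18/61 -1539/2989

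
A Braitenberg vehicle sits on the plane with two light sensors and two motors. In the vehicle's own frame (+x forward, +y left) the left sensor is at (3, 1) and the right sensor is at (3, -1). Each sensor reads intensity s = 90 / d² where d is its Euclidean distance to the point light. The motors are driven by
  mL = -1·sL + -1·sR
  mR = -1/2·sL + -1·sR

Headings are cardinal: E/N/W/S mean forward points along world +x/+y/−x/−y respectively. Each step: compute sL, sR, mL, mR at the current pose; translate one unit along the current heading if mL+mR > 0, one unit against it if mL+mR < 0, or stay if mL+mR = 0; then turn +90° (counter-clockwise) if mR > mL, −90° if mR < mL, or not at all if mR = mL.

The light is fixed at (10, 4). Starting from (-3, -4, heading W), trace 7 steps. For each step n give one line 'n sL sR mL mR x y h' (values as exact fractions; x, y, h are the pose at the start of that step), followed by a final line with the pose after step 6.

0 90/337 18/61 -11556/20557 -8811/20557 -3 -4 W
1 45/121 9/29 -2394/3509 -3483/7018 -2 -4 S
2 10/13 18/29 -524/377 -379/377 -2 -3 E
3 45/106 9/16 -837/848 -657/848 -3 -3 N
4 90/337 18/61 -11556/20557 -8811/20557 -3 -4 W
5 45/121 9/29 -2394/3509 -3483/7018 -2 -4 S
6 10/13 18/29 -524/377 -379/377 -2 -3 E
final -3 -3 N

n=0: pose=(-3,-4,W); sL=90/337, sR=18/61; mL=-11556/20557, mR=-8811/20557; mL+mR=-20367/20557 → advance -1; mR−mL=45/337 → turn +1·90°
n=1: pose=(-2,-4,S); sL=45/121, sR=9/29; mL=-2394/3509, mR=-3483/7018; mL+mR=-8271/7018 → advance -1; mR−mL=45/242 → turn +1·90°
n=2: pose=(-2,-3,E); sL=10/13, sR=18/29; mL=-524/377, mR=-379/377; mL+mR=-903/377 → advance -1; mR−mL=5/13 → turn +1·90°
n=3: pose=(-3,-3,N); sL=45/106, sR=9/16; mL=-837/848, mR=-657/848; mL+mR=-747/424 → advance -1; mR−mL=45/212 → turn +1·90°
n=4: pose=(-3,-4,W); sL=90/337, sR=18/61; mL=-11556/20557, mR=-8811/20557; mL+mR=-20367/20557 → advance -1; mR−mL=45/337 → turn +1·90°
n=5: pose=(-2,-4,S); sL=45/121, sR=9/29; mL=-2394/3509, mR=-3483/7018; mL+mR=-8271/7018 → advance -1; mR−mL=45/242 → turn +1·90°
n=6: pose=(-2,-3,E); sL=10/13, sR=18/29; mL=-524/377, mR=-379/377; mL+mR=-903/377 → advance -1; mR−mL=5/13 → turn +1·90°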